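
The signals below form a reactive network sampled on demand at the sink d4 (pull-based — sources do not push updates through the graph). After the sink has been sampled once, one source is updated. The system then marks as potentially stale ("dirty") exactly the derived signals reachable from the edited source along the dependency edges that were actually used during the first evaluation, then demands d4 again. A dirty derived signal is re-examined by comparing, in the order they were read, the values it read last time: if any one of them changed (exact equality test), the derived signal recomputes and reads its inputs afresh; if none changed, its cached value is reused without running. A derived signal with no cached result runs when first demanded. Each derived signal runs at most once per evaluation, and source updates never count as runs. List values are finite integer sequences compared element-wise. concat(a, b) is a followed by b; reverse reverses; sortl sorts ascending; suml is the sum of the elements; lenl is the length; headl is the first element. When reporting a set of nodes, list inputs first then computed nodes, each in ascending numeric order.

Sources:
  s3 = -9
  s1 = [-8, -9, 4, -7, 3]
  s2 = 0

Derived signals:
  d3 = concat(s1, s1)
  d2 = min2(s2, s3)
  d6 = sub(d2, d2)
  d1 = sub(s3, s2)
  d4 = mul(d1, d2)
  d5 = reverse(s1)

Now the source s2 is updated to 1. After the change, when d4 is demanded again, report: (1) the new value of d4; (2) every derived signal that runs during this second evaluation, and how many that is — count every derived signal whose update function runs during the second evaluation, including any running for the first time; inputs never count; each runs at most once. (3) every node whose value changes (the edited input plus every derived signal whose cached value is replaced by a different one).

Initial pass — values computed on the first demand:
  d1 = sub(-9, 0) = -9
  d2 = min2(0, -9) = -9
  d4 = mul(-9, -9) = 81

Second demand — change propagation:
  d1: re-runs because s2 0->1; new result -10.
  d2: re-runs because s2 0->1; new result -9 (unchanged).
  d4: re-runs because d1 -9->-10; new result 90.

d4 now evaluates to 90.
Run set: d1, d2, d4 (3 run).
Changed values: s2, d1, d4.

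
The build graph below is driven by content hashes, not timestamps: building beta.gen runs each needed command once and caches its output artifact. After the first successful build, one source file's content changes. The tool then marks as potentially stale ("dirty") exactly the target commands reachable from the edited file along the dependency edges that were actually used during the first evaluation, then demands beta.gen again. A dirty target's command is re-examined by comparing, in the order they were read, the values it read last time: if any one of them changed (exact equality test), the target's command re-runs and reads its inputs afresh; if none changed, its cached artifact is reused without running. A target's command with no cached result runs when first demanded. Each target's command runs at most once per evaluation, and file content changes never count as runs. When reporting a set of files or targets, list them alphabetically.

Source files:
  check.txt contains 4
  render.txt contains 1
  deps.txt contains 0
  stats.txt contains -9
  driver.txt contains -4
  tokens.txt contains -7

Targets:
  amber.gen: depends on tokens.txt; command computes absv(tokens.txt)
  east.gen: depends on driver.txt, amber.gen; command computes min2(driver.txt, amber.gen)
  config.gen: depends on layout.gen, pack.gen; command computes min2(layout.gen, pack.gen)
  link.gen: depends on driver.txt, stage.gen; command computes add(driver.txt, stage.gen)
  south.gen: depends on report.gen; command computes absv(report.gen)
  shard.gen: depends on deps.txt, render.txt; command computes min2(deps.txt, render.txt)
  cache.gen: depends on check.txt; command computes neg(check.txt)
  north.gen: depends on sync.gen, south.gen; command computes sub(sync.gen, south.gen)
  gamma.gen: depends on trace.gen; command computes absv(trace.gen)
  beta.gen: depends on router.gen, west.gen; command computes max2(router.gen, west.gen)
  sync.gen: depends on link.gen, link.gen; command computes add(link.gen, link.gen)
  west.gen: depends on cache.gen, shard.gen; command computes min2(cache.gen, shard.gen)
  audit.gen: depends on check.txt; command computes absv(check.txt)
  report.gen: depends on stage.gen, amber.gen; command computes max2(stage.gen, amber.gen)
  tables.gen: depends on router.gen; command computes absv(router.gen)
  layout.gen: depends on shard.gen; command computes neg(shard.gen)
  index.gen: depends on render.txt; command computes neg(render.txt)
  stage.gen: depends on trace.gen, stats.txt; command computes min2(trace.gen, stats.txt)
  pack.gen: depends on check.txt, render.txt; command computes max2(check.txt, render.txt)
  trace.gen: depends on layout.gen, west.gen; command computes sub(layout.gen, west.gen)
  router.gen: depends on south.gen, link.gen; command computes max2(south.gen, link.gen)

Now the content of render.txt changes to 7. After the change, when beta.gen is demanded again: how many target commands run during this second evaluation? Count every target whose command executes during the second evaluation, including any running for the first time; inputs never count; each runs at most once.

Run set: shard.gen (1 run).
The important point: shard.gen recomputes to an identical value, and the output ends up unchanged.

Initial pass — values computed on the first demand:
  amber.gen = absv(-7) = 7
  cache.gen = neg(4) = -4
  shard.gen = min2(0, 1) = 0
  layout.gen = neg(0) = 0
  west.gen = min2(-4, 0) = -4
  trace.gen = sub(0, -4) = 4
  stage.gen = min2(4, -9) = -9
  link.gen = add(-4, -9) = -13
  report.gen = max2(-9, 7) = 7
  south.gen = absv(7) = 7
  router.gen = max2(7, -13) = 7
  beta.gen = max2(7, -4) = 7

Second demand — change propagation:
  shard.gen: re-runs because render.txt 1->7; new result 0 (unchanged).
  layout.gen: re-examined; everything it read last time is the same (shard.gen unchanged) — cache 0 kept, no run.
  west.gen: re-examined; everything it read last time is the same (cache.gen unchanged, shard.gen unchanged) — cache -4 kept, no run.
  trace.gen: re-examined; everything it read last time is the same (layout.gen unchanged, west.gen unchanged) — cache 4 kept, no run.
  stage.gen: re-examined; everything it read last time is the same (trace.gen unchanged, stats.txt unchanged) — cache -9 kept, no run.
  link.gen: re-examined; everything it read last time is the same (driver.txt unchanged, stage.gen unchanged) — cache -13 kept, no run.
  report.gen: re-examined; everything it read last time is the same (stage.gen unchanged, amber.gen unchanged) — cache 7 kept, no run.
  south.gen: re-examined; everything it read last time is the same (report.gen unchanged) — cache 7 kept, no run.
  router.gen: re-examined; everything it read last time is the same (south.gen unchanged, link.gen unchanged) — cache 7 kept, no run.
  beta.gen: re-examined; everything it read last time is the same (router.gen unchanged, west.gen unchanged) — cache 7 kept, no run.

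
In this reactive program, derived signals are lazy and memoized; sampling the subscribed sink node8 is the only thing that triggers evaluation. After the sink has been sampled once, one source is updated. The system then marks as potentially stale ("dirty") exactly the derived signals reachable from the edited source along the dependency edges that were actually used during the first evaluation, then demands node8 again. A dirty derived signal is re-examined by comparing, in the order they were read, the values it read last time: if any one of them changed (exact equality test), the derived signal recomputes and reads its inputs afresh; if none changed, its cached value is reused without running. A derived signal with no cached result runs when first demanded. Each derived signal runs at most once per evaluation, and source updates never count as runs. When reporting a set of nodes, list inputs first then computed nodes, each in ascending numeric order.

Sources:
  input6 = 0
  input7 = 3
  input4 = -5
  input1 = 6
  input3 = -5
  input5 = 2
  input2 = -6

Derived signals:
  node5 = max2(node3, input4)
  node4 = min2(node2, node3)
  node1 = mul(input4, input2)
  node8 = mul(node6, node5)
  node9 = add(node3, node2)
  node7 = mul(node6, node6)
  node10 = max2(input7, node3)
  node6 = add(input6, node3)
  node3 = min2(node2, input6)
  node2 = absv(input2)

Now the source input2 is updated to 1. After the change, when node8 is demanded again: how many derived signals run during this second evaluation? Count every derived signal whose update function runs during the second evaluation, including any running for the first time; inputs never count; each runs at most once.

First demand of the output computes:
  node2 = absv(-6) = 6
  node3 = min2(6, 0) = 0
  node5 = max2(0, -5) = 0
  node6 = add(0, 0) = 0
  node8 = mul(0, 0) = 0

After the edit, cleaning proceeds:
  node2: a read changed (input2 -6->1) — executes, giving 1.
  node3: a read changed (node2 6->1) — executes, giving 0 — identical to its old value.
  node5: dirty, but its reads are unchanged (node3 unchanged, input4 unchanged); cached 0 stands.
  node6: dirty, but its reads are unchanged (input6 unchanged, node3 unchanged); cached 0 stands.
  node8: dirty, but its reads are unchanged (node6 unchanged, node5 unchanged); cached 0 stands.

Note the absorption at node3: it re-runs yet its value is the same, leaving the output's value untouched.

2 derived signals run: node2, node3.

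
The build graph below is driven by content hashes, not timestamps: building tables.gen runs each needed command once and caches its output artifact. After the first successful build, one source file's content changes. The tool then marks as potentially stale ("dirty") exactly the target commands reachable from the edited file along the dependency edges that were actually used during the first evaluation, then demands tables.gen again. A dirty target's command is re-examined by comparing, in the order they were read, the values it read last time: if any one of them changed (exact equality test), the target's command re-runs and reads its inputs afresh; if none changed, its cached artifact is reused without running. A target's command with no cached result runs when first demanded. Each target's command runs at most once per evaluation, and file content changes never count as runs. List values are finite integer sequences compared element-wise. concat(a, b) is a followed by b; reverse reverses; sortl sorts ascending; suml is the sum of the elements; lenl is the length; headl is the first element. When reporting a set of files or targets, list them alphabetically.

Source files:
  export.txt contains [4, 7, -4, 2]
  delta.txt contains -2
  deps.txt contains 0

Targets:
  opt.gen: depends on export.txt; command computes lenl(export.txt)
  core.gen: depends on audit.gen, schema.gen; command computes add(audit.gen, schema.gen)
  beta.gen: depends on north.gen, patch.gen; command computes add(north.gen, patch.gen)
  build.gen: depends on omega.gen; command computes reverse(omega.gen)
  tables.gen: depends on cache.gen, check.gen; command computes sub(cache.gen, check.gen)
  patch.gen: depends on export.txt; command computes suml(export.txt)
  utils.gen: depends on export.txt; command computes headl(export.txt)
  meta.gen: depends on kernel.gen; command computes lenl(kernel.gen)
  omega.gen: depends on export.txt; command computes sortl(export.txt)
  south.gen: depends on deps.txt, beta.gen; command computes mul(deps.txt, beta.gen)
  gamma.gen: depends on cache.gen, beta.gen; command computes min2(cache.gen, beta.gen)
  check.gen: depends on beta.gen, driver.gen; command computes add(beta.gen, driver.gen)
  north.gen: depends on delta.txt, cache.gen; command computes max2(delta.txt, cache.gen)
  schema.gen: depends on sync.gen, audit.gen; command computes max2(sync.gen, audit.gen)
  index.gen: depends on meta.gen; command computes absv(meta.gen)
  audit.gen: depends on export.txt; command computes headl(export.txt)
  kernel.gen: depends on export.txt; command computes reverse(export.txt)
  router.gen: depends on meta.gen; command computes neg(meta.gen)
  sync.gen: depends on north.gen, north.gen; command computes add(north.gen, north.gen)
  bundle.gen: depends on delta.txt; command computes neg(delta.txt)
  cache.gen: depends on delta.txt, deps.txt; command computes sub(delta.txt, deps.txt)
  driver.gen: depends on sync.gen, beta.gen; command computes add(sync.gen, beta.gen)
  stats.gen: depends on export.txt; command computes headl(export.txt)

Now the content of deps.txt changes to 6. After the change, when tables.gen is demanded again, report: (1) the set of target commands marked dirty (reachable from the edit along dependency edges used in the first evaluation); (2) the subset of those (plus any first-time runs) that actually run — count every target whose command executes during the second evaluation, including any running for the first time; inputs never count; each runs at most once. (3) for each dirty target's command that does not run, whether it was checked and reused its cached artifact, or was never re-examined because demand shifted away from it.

Dirty set: beta.gen, cache.gen, check.gen, driver.gen, north.gen, sync.gen, tables.gen.
Run set: cache.gen, north.gen, tables.gen (3 run).
Re-examined without running (cache reused): beta.gen, check.gen, driver.gen, sync.gen.
The important point: at beta.gen every value read last time is unchanged, so the dirty flag clears without a run.

Initial pass — values computed on the first demand:
  cache.gen = sub(-2, 0) = -2
  north.gen = max2(-2, -2) = -2
  patch.gen = suml([4, 7, -4, 2]) = 9
  beta.gen = add(-2, 9) = 7
  sync.gen = add(-2, -2) = -4
  driver.gen = add(-4, 7) = 3
  check.gen = add(7, 3) = 10
  tables.gen = sub(-2, 10) = -12

Second demand — change propagation:
  cache.gen: re-runs because deps.txt 0->6; new result -8.
  north.gen: re-runs because cache.gen -2->-8; new result -2 (unchanged).
  beta.gen: re-examined; everything it read last time is the same (north.gen unchanged, patch.gen unchanged) — cache 7 kept, no run.
  sync.gen: re-examined; everything it read last time is the same (north.gen unchanged, north.gen unchanged) — cache -4 kept, no run.
  driver.gen: re-examined; everything it read last time is the same (sync.gen unchanged, beta.gen unchanged) — cache 3 kept, no run.
  check.gen: re-examined; everything it read last time is the same (beta.gen unchanged, driver.gen unchanged) — cache 10 kept, no run.
  tables.gen: re-runs because cache.gen -2->-8; new result -18.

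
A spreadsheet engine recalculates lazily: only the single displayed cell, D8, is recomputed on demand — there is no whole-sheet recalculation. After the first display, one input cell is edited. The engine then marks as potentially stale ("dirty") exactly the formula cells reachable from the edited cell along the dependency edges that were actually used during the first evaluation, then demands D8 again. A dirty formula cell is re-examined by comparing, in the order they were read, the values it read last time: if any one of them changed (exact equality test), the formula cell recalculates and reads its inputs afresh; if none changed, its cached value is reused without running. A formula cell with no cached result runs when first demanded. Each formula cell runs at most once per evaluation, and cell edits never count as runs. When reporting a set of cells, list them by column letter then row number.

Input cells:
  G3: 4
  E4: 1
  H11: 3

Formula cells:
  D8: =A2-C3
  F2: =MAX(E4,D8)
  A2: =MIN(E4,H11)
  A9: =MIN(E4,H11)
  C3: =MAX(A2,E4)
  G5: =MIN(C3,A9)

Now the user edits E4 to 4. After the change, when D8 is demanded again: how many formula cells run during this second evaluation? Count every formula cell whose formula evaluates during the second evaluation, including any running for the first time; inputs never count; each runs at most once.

Formula cells that run: A2, C3, D8 — 3 in total.

First evaluation (everything demanded from the output):
  A2 = MIN(1, 3) = 1
  C3 = MAX(1, 1) = 1
  D8 = 1 - 1 = 0

Propagation after the edit:
  A2: runs — E4 1->4; result 3.
  C3: runs — A2 1->3; E4 1->4; result 4.
  D8: runs — A2 1->3; C3 1->4; result -1.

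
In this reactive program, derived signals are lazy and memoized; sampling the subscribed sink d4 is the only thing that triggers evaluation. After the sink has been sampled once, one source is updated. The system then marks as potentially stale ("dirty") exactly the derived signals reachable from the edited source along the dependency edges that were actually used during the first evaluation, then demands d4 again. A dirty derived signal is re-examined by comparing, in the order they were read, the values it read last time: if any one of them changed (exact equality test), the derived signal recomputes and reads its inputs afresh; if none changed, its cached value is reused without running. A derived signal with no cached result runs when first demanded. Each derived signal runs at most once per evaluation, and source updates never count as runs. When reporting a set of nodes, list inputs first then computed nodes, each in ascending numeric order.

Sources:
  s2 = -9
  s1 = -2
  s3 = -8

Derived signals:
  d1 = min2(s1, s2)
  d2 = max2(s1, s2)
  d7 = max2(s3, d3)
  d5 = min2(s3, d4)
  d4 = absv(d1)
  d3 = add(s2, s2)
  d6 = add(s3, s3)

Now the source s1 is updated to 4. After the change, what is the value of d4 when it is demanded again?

Demanding d4 again yields 9.
Note the absorption at d1: it re-runs yet its value is the same, leaving the output's value untouched.

First demand of the output computes:
  d1 = min2(-2, -9) = -9
  d4 = absv(-9) = 9

After the edit, cleaning proceeds:
  d1: a read changed (s1 -2->4) — executes, giving -9 — identical to its old value.
  d4: dirty, but its reads are unchanged (d1 unchanged); cached 9 stands.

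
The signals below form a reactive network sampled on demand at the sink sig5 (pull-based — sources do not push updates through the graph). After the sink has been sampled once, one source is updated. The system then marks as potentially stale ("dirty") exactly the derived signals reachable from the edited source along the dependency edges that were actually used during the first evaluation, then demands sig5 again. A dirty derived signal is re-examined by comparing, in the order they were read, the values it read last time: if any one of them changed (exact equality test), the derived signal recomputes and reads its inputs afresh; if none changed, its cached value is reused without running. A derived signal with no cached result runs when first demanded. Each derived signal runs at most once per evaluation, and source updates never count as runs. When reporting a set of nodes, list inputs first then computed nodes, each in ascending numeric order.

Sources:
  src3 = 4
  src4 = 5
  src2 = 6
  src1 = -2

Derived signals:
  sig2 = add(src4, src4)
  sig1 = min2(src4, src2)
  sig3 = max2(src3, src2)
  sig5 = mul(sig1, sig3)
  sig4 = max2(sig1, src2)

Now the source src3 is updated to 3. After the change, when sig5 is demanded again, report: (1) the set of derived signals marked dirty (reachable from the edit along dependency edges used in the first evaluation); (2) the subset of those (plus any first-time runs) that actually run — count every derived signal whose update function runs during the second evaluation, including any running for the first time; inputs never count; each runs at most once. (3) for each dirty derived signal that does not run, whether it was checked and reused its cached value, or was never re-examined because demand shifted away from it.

Initial pass — values computed on the first demand:
  sig1 = min2(5, 6) = 5
  sig3 = max2(4, 6) = 6
  sig5 = mul(5, 6) = 30

Second demand — change propagation:
  sig3: re-runs because src3 4->3; new result 6 (unchanged).
  sig5: re-examined; everything it read last time is the same (sig1 unchanged, sig3 unchanged) — cache 30 kept, no run.

The important point: sig3 recomputes to an identical value, and the output ends up unchanged.

Dirty set: sig3, sig5.
Run set: sig3 (1 run).
Re-examined without running (cache reused): sig5.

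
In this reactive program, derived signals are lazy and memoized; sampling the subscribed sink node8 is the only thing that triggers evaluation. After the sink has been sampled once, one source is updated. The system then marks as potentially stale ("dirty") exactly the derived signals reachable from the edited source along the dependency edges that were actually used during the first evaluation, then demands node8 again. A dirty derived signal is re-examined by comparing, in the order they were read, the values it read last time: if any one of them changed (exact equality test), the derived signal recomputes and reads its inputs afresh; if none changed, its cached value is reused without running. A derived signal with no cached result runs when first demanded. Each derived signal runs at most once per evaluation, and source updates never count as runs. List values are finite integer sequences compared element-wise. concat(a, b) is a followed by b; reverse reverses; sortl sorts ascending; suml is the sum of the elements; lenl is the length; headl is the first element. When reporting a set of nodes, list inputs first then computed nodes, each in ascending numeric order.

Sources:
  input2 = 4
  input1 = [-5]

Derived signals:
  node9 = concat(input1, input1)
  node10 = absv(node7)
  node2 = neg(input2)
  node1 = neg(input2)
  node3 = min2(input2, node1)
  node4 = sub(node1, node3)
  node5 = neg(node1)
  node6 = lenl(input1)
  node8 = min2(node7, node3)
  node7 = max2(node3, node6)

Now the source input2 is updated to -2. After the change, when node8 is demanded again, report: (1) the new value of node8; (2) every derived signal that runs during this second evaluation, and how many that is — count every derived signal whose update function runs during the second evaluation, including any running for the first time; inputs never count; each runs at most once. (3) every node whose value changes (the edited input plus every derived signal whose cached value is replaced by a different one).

First demand of the output computes:
  node1 = neg(4) = -4
  node3 = min2(4, -4) = -4
  node6 = lenl([-5]) = 1
  node7 = max2(-4, 1) = 1
  node8 = min2(1, -4) = -4

After the edit, cleaning proceeds:
  node1: a read changed (input2 4->-2) — executes, giving 2.
  node3: a read changed (input2 4->-2; node1 -4->2) — executes, giving -2.
  node7: a read changed (node3 -4->-2) — executes, giving 1 — identical to its old value.
  node8: a read changed (node3 -4->-2) — executes, giving -2.

Demanding node8 again yields -2.
4 derived signals run: node1, node3, node7, node8.
The nodes whose values change: input2, node1, node3, node8.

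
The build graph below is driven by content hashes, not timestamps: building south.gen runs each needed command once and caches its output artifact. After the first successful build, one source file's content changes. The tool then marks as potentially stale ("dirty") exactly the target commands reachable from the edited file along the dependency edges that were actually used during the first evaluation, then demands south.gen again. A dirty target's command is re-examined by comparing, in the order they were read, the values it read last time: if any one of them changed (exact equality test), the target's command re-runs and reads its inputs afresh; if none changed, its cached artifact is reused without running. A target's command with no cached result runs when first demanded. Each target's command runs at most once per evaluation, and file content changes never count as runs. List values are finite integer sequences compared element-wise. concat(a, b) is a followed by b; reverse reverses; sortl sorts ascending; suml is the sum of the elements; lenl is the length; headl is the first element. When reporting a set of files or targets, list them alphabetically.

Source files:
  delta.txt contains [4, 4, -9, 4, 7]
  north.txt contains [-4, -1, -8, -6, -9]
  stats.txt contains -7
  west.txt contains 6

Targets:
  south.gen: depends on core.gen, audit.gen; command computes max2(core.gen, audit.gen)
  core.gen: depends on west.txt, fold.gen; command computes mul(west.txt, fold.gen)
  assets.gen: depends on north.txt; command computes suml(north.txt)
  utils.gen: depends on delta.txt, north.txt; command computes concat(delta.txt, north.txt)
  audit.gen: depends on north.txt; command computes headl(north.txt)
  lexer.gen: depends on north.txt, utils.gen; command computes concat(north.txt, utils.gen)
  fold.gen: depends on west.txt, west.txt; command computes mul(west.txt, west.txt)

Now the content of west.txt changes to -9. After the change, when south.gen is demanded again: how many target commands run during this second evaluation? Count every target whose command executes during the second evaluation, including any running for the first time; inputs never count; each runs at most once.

Initial pass — values computed on the first demand:
  audit.gen = headl([-4, -1, -8, -6, -9]) = -4
  fold.gen = mul(6, 6) = 36
  core.gen = mul(6, 36) = 216
  south.gen = max2(216, -4) = 216

Second demand — change propagation:
  fold.gen: re-runs because west.txt 6->-9; west.txt 6->-9; new result 81.
  core.gen: re-runs because west.txt 6->-9; fold.gen 36->81; new result -729.
  south.gen: re-runs because core.gen 216->-729; new result -4.

Run set: core.gen, fold.gen, south.gen (3 run).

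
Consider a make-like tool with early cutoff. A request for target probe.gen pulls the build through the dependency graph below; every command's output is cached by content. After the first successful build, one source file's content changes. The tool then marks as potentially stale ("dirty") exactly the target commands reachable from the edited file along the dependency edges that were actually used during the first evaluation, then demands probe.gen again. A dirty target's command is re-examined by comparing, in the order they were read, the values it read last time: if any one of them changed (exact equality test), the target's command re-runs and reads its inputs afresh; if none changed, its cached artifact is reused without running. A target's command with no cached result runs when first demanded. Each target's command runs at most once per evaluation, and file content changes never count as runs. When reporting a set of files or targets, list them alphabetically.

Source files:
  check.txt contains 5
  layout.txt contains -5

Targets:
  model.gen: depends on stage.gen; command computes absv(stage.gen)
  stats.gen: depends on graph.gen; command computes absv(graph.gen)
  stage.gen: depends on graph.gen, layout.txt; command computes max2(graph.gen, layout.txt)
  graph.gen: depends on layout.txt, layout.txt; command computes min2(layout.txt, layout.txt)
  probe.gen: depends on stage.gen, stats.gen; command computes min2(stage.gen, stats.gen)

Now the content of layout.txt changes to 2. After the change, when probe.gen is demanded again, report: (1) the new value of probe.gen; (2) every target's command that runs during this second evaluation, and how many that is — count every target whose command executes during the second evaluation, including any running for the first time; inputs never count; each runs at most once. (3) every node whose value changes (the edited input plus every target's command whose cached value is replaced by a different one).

Demanding probe.gen again yields 2.
4 target commands run: graph.gen, probe.gen, stage.gen, stats.gen.
The nodes whose values change: graph.gen, layout.txt, probe.gen, stage.gen, stats.gen.

First demand of the output computes:
  graph.gen = min2(-5, -5) = -5
  stage.gen = max2(-5, -5) = -5
  stats.gen = absv(-5) = 5
  probe.gen = min2(-5, 5) = -5

After the edit, cleaning proceeds:
  graph.gen: a read changed (layout.txt -5->2; layout.txt -5->2) — executes, giving 2.
  stage.gen: a read changed (graph.gen -5->2; layout.txt -5->2) — executes, giving 2.
  stats.gen: a read changed (graph.gen -5->2) — executes, giving 2.
  probe.gen: a read changed (stage.gen -5->2; stats.gen 5->2) — executes, giving 2.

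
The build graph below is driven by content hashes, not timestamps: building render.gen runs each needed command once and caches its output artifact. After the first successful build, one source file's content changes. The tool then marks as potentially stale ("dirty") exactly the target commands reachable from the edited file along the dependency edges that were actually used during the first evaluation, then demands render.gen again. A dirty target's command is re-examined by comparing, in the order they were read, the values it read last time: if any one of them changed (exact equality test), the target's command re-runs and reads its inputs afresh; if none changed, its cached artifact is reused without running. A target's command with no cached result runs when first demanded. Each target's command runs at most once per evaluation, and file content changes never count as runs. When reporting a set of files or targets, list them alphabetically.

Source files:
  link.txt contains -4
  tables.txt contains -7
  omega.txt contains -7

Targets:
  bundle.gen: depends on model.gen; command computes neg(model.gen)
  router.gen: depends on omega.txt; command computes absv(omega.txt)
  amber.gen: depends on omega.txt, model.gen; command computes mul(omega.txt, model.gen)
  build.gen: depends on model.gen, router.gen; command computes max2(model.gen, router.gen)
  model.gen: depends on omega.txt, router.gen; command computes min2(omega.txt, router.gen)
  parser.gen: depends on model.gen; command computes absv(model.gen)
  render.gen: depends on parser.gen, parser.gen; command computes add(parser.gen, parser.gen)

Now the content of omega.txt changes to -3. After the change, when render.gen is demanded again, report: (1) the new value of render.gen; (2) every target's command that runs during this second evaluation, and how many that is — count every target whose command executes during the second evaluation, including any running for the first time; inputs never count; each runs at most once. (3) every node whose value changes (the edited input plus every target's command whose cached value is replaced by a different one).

Initial pass — values computed on the first demand:
  router.gen = absv(-7) = 7
  model.gen = min2(-7, 7) = -7
  parser.gen = absv(-7) = 7
  render.gen = add(7, 7) = 14

Second demand — change propagation:
  router.gen: re-runs because omega.txt -7->-3; new result 3.
  model.gen: re-runs because omega.txt -7->-3; router.gen 7->3; new result -3.
  parser.gen: re-runs because model.gen -7->-3; new result 3.
  render.gen: re-runs because parser.gen 7->3; parser.gen 7->3; new result 6.

render.gen now evaluates to 6.
Run set: model.gen, parser.gen, render.gen, router.gen (4 run).
Changed values: model.gen, omega.txt, parser.gen, render.gen, router.gen.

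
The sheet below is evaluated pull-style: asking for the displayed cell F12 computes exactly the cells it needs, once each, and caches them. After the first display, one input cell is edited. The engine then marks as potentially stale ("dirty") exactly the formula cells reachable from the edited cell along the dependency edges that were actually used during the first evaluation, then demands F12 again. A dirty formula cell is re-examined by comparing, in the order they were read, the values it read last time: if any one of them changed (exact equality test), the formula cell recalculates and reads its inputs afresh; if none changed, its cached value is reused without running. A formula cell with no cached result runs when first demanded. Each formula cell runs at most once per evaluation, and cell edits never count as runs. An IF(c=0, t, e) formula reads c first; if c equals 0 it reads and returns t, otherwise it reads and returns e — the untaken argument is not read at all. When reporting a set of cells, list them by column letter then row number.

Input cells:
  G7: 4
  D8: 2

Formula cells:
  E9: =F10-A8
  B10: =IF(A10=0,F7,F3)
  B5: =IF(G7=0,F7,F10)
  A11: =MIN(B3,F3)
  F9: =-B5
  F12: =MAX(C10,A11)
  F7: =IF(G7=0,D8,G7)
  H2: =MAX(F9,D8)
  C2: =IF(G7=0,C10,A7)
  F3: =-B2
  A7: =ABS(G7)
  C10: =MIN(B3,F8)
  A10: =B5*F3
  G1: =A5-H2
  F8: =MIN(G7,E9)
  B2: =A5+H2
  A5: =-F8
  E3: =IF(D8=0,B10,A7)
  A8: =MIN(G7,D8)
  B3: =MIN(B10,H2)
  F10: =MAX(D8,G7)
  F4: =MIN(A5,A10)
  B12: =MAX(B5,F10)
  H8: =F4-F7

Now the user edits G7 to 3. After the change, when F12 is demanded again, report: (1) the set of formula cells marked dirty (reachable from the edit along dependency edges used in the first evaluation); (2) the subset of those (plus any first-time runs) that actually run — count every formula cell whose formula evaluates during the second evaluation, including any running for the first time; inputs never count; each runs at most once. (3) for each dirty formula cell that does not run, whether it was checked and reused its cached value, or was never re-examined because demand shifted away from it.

The edit dirties: A5, A8, A10, A11, B2, B3, B5, B10, C10, E9, F3, F7, F8, F9, F10, F12, H2.
16 formula cells run: A5, A8, A10, A11, B2, B3, B5, B10, C10, E9, F3, F8, F9, F10, F12, H2.
Unvisited dirty nodes (no longer demanded): F7.
Note the branch switch — demand abandons F7, which is never re-examined.

First demand of the output computes:
  A8 = MIN(4, 2) = 2
  F7 = IF(G7=0: G7=4 -> else branch G7) = 4
  F10 = MAX(2, 4) = 4
  B5 = IF(G7=0: G7=4 -> else branch F10) = 4
  E9 = 4 - 2 = 2
  F8 = MIN(4, 2) = 2
  A5 = -(2) = -2
  F9 = -(4) = -4
  H2 = MAX(-4, 2) = 2
  B2 = -2 + 2 = 0
  F3 = -(0) = 0
  A10 = 4 * 0 = 0
  B10 = IF(A10=0: A10=0 -> then branch F7) = 4
  B3 = MIN(4, 2) = 2
  A11 = MIN(2, 0) = 0
  C10 = MIN(2, 2) = 2
  F12 = MAX(2, 0) = 2

After the edit, cleaning proceeds:
  A8: a read changed (G7 4->3) — executes, giving 2 — identical to its old value.
  F7: stays stale; no demand reaches it after the flip.
  F10: a read changed (G7 4->3) — executes, giving 3.
  B5: a read changed (G7 4->3; F10 4->3) — executes, giving 3.
  E9: a read changed (F10 4->3) — executes, giving 1.
  F8: a read changed (G7 4->3; E9 2->1) — executes, giving 1.
  A5: a read changed (F8 2->1) — executes, giving -1.
  F9: a read changed (B5 4->3) — executes, giving -3.
  H2: a read changed (F9 -4->-3) — executes, giving 2 — identical to its old value.
  B2: a read changed (A5 -2->-1) — executes, giving 1.
  F3: a read changed (B2 0->1) — executes, giving -1.
  A10: a read changed (B5 4->3; F3 0->-1) — executes, giving -3.
  B10: a read changed (A10 0->-3) — executes, giving -1.
  B3: a read changed (B10 4->-1) — executes, giving -1.
  A11: a read changed (B3 2->-1; F3 0->-1) — executes, giving -1.
  C10: a read changed (B3 2->-1; F8 2->1) — executes, giving -1.
  F12: a read changed (C10 2->-1; A11 0->-1) — executes, giving -1.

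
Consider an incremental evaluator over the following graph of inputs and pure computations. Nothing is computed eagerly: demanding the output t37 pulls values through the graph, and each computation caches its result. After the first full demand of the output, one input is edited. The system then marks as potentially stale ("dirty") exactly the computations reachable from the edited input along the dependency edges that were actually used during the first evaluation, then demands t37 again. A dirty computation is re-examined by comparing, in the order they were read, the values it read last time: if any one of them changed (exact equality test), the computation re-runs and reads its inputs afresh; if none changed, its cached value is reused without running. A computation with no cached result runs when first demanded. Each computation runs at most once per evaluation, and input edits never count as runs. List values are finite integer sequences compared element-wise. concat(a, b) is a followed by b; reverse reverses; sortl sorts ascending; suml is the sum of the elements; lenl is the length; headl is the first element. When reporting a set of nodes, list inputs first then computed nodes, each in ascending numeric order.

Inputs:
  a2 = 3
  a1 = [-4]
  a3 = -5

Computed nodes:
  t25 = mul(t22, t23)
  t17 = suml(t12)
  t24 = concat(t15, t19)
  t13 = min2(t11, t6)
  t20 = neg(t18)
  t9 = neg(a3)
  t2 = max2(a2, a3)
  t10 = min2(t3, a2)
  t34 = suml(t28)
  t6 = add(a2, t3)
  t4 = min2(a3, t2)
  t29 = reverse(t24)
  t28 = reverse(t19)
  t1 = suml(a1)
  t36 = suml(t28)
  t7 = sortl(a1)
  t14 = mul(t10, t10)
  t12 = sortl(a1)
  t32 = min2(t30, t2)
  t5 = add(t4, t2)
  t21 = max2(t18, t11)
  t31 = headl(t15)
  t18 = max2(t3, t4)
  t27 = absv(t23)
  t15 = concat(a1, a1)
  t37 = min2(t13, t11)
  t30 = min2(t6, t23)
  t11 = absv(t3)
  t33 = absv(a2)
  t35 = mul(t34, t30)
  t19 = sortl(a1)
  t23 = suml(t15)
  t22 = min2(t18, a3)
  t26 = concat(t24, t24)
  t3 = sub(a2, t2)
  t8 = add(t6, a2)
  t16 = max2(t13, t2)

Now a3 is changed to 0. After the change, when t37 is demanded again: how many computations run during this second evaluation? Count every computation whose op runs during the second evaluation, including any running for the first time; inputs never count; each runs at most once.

Initial pass — values computed on the first demand:
  t2 = max2(3, -5) = 3
  t3 = sub(3, 3) = 0
  t6 = add(3, 0) = 3
  t11 = absv(0) = 0
  t13 = min2(0, 3) = 0
  t37 = min2(0, 0) = 0

Second demand — change propagation:
  t2: re-runs because a3 -5->0; new result 3 (unchanged).
  t3: re-examined; everything it read last time is the same (a2 unchanged, t2 unchanged) — cache 0 kept, no run.
  t6: re-examined; everything it read last time is the same (a2 unchanged, t3 unchanged) — cache 3 kept, no run.
  t11: re-examined; everything it read last time is the same (t3 unchanged) — cache 0 kept, no run.
  t13: re-examined; everything it read last time is the same (t11 unchanged, t6 unchanged) — cache 0 kept, no run.
  t37: re-examined; everything it read last time is the same (t13 unchanged, t11 unchanged) — cache 0 kept, no run.

The important point: t2 recomputes to an identical value, and the output ends up unchanged.

Run set: t2 (1 run).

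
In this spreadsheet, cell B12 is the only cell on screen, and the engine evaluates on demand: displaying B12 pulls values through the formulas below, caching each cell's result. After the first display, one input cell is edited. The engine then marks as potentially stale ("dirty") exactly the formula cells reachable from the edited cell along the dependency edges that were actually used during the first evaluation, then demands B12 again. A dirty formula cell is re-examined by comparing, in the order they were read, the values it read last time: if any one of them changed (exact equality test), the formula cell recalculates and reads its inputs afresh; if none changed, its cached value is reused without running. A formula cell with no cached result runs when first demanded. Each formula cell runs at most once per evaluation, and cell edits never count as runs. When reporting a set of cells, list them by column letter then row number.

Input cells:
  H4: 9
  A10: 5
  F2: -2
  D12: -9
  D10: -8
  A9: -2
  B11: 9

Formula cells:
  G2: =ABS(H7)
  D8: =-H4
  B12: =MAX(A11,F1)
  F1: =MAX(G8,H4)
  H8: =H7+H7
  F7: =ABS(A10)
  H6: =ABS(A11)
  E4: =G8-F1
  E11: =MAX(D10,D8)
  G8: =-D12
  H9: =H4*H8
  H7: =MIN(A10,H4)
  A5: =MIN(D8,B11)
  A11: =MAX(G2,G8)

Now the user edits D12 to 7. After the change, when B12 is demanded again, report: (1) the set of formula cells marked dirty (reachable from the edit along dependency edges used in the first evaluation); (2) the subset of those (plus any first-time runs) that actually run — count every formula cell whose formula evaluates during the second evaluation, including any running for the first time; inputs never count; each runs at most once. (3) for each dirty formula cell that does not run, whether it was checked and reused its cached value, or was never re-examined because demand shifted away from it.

Dirty set: A11, B12, F1, G8.
Run set: A11, B12, F1, G8 (4 run).
All dirty formula cells ended up running.

Initial pass — values computed on the first demand:
  G8 = -(-9) = 9
  F1 = MAX(9, 9) = 9
  H7 = MIN(5, 9) = 5
  G2 = ABS(5) = 5
  A11 = MAX(5, 9) = 9
  B12 = MAX(9, 9) = 9

Second demand — change propagation:
  G8: re-runs because D12 -9->7; new result -7.
  A11: re-runs because G8 9->-7; new result 5.
  F1: re-runs because G8 9->-7; new result 9 (unchanged).
  B12: re-runs because A11 9->5; new result 9 (unchanged).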